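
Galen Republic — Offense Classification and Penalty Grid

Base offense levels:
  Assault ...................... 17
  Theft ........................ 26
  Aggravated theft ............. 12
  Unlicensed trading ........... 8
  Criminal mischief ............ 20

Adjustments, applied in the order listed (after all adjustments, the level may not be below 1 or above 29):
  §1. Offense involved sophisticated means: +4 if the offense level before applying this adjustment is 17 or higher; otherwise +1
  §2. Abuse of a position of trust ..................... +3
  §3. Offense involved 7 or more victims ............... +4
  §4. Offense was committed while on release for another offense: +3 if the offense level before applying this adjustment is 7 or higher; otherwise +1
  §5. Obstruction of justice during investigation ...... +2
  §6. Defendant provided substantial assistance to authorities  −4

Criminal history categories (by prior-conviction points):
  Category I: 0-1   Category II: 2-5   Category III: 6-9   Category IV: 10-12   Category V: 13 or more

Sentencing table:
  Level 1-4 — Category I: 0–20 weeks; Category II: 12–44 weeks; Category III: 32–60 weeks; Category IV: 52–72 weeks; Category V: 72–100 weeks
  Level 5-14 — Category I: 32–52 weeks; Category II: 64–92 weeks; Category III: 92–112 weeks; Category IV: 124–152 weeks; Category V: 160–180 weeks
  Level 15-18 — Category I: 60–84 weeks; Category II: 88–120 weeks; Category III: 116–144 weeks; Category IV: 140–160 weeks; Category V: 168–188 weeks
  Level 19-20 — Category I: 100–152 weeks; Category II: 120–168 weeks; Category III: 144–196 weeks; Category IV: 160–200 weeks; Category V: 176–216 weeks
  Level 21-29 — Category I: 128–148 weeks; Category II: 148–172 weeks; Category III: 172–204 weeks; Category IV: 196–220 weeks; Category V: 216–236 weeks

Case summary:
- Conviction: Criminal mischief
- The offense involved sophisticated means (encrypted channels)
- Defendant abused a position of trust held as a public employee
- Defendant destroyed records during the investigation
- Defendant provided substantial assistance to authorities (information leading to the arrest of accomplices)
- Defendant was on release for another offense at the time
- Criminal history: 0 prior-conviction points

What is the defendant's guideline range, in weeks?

128-148 weeks

Base offense level for criminal mischief: 20.
§1 applies (level before this adjustment is 20 ≥ 17, so +4): 20 + 4 = 24.
§2 applies: 24 + 3 = 27.
§3 does not apply.
§4 applies (level before this adjustment is 27 ≥ 7, so +3): 27 + 3 = 30.
§5 applies: 30 + 2 = 32.
§6 applies: 32 − 4 = 28.
Final offense level: 28.
Criminal history: 0 prior points → Category I (0-1).
Level 28 falls in the 21-29 band.
Grid: Level 21-29 × Category I = 128-148 weeks.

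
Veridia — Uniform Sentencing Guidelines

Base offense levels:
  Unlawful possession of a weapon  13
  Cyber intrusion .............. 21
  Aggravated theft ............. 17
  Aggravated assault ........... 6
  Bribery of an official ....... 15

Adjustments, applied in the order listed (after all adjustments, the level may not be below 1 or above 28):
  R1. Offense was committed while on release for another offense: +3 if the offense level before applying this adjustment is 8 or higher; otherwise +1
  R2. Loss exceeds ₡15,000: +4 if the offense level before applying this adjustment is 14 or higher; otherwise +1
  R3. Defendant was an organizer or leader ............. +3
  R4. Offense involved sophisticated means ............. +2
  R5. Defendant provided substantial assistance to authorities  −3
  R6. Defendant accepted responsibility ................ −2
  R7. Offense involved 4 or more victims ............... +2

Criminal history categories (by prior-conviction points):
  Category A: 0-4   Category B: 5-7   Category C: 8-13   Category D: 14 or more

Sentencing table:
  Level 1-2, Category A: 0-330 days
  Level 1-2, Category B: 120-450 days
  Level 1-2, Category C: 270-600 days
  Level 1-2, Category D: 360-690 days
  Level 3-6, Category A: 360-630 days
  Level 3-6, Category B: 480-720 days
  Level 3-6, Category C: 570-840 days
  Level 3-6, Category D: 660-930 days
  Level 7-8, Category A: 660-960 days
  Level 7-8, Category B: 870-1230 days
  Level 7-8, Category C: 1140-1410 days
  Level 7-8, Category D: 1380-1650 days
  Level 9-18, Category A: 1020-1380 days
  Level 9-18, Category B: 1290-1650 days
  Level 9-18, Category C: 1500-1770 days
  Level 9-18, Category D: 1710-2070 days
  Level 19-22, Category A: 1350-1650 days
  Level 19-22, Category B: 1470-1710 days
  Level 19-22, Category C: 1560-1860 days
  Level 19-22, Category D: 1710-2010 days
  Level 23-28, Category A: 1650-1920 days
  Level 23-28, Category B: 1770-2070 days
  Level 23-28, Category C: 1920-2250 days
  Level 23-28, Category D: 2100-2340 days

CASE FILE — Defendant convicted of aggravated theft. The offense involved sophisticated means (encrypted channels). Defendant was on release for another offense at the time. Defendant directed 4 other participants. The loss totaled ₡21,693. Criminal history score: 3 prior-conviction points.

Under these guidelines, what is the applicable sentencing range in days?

1650-1920 days

Base offense level for aggravated theft: 17.
R1 applies (level before this adjustment is 17 ≥ 8, so +3): 17 + 3 = 20.
R2 applies (level before this adjustment is 20 ≥ 14, so +4): 20 + 4 = 24.
R3 applies: 24 + 3 = 27.
R4 applies: 27 + 2 = 29.
R5 does not apply.
R6 does not apply.
R7 does not apply.
Level 29 exceeds the maximum of 28; capped at 28.
Final offense level: 28.
Criminal history: 3 prior points → Category A (0-4).
Level 28 falls in the 23-28 band.
Grid: Level 23-28 × Category A = 1650-1920 days.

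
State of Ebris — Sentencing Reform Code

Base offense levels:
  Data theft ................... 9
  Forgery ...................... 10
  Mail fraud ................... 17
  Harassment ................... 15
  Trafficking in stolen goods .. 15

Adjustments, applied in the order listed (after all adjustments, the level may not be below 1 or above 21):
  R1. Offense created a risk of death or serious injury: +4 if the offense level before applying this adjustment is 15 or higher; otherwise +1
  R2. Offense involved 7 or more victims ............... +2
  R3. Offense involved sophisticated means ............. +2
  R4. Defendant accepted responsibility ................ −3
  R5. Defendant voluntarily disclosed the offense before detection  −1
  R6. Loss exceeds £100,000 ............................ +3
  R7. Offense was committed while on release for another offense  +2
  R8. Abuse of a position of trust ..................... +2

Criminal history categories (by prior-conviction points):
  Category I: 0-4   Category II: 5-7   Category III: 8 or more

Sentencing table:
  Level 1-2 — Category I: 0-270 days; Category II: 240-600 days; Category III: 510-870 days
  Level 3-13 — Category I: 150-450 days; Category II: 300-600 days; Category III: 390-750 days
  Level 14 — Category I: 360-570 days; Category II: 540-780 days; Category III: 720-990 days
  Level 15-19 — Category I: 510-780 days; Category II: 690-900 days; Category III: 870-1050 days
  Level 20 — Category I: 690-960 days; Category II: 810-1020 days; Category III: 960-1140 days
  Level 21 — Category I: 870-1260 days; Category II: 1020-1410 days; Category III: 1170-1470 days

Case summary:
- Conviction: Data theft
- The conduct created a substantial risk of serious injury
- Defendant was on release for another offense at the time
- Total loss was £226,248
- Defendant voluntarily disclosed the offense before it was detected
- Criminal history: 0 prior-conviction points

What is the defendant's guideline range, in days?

360-570 days

Base offense level for data theft: 9.
R1 applies (level before this adjustment is 9 < 15, so +1): 9 + 1 = 10.
R3 does not apply.
R5 applies: 10 − 1 = 9.
R6 applies: 9 + 3 = 12.
R7 applies: 12 + 2 = 14.
Final offense level: 14.
Criminal history: 0 prior points → Category I (0-4).
Level 14 falls in the 14 band.
Grid: Level 14 × Category I = 360-570 days.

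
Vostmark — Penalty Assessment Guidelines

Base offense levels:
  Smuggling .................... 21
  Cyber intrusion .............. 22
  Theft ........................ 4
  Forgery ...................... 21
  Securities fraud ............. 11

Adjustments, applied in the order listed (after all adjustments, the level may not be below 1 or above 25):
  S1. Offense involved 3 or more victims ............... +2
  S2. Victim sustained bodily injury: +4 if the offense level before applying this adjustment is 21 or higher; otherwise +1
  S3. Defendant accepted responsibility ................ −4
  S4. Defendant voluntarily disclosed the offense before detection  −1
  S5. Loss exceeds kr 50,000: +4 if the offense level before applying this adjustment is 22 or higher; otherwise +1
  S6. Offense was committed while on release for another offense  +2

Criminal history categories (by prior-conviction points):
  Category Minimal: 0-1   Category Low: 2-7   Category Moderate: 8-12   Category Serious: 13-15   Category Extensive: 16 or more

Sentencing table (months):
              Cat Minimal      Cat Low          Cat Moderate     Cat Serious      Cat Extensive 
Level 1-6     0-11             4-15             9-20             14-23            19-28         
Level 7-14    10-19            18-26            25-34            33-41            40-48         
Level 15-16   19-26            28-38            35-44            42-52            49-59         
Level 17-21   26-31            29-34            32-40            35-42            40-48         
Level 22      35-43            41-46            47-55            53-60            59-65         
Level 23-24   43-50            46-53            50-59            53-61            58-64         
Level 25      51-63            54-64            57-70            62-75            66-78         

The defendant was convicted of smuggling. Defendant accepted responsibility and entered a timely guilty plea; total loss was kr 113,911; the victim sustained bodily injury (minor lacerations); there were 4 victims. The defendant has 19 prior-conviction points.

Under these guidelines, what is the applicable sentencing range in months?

Base offense level for smuggling: 21.
S1 applies: 21 + 2 = 23.
S2 applies (level before this adjustment is 23 ≥ 21, so +4): 23 + 4 = 27.
S3 applies: 27 − 4 = 23.
S4 does not apply.
S5 applies (level before this adjustment is 23 ≥ 22, so +4): 23 + 4 = 27.
Level 27 exceeds the maximum of 25; capped at 25.
Final offense level: 25.
Criminal history: 19 prior points → Category Extensive (16+).
Level 25 falls in the 25 band.
Grid: Level 25 × Category Extensive = 66-78 months.

66-78 months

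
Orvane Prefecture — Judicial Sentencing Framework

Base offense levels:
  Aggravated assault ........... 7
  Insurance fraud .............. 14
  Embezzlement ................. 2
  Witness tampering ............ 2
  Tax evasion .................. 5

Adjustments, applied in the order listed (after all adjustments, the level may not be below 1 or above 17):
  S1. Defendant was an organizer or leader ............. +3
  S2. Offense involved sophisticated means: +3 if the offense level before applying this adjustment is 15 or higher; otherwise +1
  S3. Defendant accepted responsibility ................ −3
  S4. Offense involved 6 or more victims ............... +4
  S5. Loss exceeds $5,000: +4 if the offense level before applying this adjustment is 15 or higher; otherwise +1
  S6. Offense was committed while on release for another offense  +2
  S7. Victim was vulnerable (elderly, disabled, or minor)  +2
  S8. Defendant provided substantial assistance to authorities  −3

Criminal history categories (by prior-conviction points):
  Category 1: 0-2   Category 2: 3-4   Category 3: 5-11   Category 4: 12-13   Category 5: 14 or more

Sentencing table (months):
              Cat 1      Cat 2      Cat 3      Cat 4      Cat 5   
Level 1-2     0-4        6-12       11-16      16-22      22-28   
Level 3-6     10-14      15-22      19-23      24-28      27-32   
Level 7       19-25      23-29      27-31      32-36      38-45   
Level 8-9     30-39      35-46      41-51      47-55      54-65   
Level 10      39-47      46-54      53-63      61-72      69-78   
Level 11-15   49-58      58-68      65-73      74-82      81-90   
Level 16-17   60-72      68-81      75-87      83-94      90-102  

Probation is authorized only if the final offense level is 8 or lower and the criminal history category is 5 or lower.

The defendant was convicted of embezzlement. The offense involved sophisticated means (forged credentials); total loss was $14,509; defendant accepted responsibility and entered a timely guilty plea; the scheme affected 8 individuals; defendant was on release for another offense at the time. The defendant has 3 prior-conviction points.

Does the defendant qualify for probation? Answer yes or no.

Yes

Base offense level for embezzlement: 2.
S1 does not apply.
S2 applies (level before this adjustment is 2 < 15, so +1): 2 + 1 = 3.
S3 applies: 3 − 3 = 0.
S4 applies: 0 + 4 = 4.
S5 applies (level before this adjustment is 4 < 15, so +1): 4 + 1 = 5.
S6 applies: 5 + 2 = 7.
S7 does not apply.
Final offense level: 7.
Criminal history: 3 prior points → Category 2 (3-4).
Level 7 falls in the 7 band.
Grid: Level 7 × Category 2 = 23-29 months.
Probation check: level 7 ≤ 8 and category 2 ≤ 5 → eligible.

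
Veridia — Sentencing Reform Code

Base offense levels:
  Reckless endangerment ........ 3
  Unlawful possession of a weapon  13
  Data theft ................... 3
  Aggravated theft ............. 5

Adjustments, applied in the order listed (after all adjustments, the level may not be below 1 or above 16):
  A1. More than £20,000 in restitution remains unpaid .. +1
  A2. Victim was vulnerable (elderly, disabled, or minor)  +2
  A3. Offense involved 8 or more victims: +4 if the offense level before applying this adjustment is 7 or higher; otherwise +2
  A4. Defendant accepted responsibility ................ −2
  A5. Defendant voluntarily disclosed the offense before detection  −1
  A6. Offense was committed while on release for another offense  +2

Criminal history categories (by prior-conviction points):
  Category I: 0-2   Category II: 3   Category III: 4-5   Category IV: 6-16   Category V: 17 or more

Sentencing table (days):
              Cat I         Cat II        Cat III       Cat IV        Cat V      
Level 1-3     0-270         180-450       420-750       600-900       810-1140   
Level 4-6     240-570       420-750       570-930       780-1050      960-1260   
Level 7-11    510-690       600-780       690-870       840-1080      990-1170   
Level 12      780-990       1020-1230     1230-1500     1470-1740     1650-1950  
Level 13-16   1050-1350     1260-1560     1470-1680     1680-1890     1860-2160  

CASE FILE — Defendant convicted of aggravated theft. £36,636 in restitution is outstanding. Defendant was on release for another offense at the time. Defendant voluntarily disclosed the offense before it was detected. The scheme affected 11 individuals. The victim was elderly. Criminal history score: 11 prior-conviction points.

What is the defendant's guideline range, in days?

Base offense level for aggravated theft: 5.
A1 applies: 5 + 1 = 6.
A2 applies: 6 + 2 = 8.
A3 applies (level before this adjustment is 8 ≥ 7, so +4): 8 + 4 = 12.
A4 does not apply.
A5 applies: 12 − 1 = 11.
A6 applies: 11 + 2 = 13.
Final offense level: 13.
Criminal history: 11 prior points → Category IV (6-16).
Level 13 falls in the 13-16 band.
Grid: Level 13-16 × Category IV = 1680-1890 days.

1680-1890 days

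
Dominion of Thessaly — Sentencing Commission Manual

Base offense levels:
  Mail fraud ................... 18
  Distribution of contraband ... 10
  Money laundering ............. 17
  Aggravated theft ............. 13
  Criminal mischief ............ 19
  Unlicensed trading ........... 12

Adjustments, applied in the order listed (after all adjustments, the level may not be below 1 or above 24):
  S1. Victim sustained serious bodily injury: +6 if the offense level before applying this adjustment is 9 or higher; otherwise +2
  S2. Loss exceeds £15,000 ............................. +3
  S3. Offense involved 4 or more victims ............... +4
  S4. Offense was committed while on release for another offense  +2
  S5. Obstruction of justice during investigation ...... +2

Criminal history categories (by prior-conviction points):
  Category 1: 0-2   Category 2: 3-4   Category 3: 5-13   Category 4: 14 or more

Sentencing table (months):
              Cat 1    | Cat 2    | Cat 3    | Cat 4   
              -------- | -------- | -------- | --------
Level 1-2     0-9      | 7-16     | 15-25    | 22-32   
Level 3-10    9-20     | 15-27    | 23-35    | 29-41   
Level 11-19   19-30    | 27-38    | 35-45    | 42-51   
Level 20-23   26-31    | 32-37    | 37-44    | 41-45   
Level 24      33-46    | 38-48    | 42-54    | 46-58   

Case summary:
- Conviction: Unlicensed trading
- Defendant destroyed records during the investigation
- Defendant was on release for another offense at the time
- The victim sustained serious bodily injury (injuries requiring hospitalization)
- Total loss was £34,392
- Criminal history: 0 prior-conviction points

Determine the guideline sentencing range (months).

33-46 months

Base offense level for unlicensed trading: 12.
S1 applies (level before this adjustment is 12 ≥ 9, so +6): 12 + 6 = 18.
S2 applies: 18 + 3 = 21.
S4 applies: 21 + 2 = 23.
S5 applies: 23 + 2 = 25.
Level 25 exceeds the maximum of 24; capped at 24.
Final offense level: 24.
Criminal history: 0 prior points → Category 1 (0-2).
Level 24 falls in the 24 band.
Grid: Level 24 × Category 1 = 33-46 months.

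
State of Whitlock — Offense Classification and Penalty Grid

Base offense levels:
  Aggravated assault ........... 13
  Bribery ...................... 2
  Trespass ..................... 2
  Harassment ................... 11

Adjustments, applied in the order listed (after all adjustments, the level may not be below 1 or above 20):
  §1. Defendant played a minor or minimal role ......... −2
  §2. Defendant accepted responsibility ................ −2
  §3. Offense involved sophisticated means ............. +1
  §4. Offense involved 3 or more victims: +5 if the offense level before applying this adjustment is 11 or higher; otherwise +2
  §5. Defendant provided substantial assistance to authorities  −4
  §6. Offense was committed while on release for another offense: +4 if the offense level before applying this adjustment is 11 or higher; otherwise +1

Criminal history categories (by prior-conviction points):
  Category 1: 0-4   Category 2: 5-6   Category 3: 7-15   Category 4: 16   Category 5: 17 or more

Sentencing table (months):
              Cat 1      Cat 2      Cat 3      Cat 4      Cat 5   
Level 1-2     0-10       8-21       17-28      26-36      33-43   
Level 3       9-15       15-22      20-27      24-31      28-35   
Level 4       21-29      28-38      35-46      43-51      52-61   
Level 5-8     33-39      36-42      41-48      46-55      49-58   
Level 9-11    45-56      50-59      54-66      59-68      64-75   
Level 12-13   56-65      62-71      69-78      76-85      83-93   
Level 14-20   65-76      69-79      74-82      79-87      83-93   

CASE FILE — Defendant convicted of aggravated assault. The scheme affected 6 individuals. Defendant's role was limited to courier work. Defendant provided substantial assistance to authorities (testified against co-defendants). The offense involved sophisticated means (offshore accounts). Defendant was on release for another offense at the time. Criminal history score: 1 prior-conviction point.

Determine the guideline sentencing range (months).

65-76 months

Base offense level for aggravated assault: 13.
§1 applies: 13 − 2 = 11.
§2 does not apply.
§3 applies: 11 + 1 = 12.
§4 applies (level before this adjustment is 12 ≥ 11, so +5): 12 + 5 = 17.
§5 applies: 17 − 4 = 13.
§6 applies (level before this adjustment is 13 ≥ 11, so +4): 13 + 4 = 17.
Final offense level: 17.
Criminal history: 1 prior point → Category 1 (0-4).
Level 17 falls in the 14-20 band.
Grid: Level 14-20 × Category 1 = 65-76 months.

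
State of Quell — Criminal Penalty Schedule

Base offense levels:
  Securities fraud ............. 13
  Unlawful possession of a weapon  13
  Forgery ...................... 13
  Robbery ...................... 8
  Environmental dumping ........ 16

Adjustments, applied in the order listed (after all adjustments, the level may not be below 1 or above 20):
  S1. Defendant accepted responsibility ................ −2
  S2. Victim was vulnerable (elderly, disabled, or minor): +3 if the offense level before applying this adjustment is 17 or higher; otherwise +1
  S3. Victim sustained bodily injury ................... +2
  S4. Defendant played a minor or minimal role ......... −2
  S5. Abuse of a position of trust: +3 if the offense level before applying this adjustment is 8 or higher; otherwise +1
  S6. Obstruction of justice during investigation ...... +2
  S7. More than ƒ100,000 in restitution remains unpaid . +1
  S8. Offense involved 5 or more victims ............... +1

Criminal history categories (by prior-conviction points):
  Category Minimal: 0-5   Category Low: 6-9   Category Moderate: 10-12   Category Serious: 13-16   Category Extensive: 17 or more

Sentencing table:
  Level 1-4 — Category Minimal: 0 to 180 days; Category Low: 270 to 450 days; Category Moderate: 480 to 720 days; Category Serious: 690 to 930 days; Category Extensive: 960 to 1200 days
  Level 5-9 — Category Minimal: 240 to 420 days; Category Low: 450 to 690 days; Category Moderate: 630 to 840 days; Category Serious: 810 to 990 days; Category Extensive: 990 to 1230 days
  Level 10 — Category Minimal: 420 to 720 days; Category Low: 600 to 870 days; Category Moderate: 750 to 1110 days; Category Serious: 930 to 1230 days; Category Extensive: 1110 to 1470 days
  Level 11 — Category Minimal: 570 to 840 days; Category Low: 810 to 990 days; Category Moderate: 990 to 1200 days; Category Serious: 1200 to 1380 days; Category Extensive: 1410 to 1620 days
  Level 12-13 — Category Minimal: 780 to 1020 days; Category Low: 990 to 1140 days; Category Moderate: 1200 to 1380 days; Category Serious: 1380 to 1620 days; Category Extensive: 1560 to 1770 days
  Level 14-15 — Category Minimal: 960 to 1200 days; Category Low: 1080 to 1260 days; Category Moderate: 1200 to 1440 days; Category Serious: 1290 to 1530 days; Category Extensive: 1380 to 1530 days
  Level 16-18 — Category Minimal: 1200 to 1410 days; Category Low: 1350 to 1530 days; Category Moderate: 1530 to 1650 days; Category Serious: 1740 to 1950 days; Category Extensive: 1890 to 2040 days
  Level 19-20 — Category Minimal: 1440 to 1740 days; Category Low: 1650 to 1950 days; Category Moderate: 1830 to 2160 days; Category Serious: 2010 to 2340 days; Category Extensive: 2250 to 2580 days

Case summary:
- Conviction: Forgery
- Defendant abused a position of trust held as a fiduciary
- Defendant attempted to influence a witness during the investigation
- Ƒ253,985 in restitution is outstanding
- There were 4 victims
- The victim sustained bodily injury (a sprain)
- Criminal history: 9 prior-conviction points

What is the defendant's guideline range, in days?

Base offense level for forgery: 13.
S1 does not apply.
S2 does not apply.
S3 applies: 13 + 2 = 15.
S5 applies (level before this adjustment is 15 ≥ 8, so +3): 15 + 3 = 18.
S6 applies: 18 + 2 = 20.
S7 applies: 20 + 1 = 21.
Level 21 exceeds the maximum of 20; capped at 20.
Final offense level: 20.
Criminal history: 9 prior points → Category Low (6-9).
Level 20 falls in the 19-20 band.
Grid: Level 19-20 × Category Low = 1650-1950 days.

1650-1950 days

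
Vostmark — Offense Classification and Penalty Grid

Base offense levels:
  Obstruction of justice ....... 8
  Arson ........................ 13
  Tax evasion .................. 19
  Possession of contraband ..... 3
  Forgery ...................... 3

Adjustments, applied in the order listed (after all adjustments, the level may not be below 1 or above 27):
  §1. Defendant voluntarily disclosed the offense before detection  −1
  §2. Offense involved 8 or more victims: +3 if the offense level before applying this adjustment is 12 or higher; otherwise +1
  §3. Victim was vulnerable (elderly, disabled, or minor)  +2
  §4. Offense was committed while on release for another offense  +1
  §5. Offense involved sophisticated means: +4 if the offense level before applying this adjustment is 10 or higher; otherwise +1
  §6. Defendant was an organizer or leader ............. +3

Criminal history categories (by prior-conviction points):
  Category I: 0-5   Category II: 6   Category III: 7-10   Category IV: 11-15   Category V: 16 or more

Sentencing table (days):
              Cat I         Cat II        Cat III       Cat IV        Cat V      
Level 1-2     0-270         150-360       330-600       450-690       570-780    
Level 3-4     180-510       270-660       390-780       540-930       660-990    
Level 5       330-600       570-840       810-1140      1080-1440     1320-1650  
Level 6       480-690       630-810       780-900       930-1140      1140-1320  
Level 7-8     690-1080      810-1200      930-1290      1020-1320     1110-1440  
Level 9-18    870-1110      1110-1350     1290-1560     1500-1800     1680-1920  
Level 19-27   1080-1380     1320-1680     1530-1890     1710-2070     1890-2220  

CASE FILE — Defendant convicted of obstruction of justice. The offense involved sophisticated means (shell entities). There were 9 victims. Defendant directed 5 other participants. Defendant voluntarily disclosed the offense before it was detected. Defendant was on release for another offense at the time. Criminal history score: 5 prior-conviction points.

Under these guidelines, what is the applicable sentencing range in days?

870-1110 days

Base offense level for obstruction of justice: 8.
§1 applies: 8 − 1 = 7.
§2 applies (level before this adjustment is 7 < 12, so +1): 7 + 1 = 8.
§4 applies: 8 + 1 = 9.
§5 applies (level before this adjustment is 9 < 10, so +1): 9 + 1 = 10.
§6 applies: 10 + 3 = 13.
Final offense level: 13.
Criminal history: 5 prior points → Category I (0-5).
Level 13 falls in the 9-18 band.
Grid: Level 9-18 × Category I = 870-1110 days.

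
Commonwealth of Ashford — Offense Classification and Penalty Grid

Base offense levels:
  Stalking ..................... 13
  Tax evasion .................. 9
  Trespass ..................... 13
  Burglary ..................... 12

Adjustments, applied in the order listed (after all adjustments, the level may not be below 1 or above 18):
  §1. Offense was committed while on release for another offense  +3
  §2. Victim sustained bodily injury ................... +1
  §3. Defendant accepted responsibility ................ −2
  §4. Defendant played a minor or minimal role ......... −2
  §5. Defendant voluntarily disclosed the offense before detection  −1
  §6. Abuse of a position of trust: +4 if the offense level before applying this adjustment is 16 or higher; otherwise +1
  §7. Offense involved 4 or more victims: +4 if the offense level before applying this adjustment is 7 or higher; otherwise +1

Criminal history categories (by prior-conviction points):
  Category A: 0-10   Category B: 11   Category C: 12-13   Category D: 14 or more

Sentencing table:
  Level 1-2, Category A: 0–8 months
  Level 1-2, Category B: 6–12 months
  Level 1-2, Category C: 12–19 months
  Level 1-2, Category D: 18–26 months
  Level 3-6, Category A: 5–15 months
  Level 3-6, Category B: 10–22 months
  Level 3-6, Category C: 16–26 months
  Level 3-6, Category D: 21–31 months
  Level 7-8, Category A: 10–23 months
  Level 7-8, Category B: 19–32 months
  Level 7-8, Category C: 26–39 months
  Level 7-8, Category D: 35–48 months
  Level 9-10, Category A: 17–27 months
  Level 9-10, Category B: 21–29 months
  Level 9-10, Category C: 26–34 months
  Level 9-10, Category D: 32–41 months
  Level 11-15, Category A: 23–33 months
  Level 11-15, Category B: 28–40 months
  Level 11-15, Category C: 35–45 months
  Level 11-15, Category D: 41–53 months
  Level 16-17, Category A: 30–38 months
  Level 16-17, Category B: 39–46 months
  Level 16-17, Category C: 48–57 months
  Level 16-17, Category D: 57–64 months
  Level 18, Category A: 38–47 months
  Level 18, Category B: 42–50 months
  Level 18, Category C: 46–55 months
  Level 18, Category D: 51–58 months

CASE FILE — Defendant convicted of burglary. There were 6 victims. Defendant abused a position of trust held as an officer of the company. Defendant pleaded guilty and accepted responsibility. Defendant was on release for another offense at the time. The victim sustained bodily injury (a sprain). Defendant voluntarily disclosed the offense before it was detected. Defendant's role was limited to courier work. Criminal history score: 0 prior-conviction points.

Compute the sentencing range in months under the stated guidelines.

Base offense level for burglary: 12.
§1 applies: 12 + 3 = 15.
§2 applies: 15 + 1 = 16.
§3 applies: 16 − 2 = 14.
§4 applies: 14 − 2 = 12.
§5 applies: 12 − 1 = 11.
§6 applies (level before this adjustment is 11 < 16, so +1): 11 + 1 = 12.
§7 applies (level before this adjustment is 12 ≥ 7, so +4): 12 + 4 = 16.
Final offense level: 16.
Criminal history: 0 prior points → Category A (0-10).
Level 16 falls in the 16-17 band.
Grid: Level 16-17 × Category A = 30-38 months.

30-38 months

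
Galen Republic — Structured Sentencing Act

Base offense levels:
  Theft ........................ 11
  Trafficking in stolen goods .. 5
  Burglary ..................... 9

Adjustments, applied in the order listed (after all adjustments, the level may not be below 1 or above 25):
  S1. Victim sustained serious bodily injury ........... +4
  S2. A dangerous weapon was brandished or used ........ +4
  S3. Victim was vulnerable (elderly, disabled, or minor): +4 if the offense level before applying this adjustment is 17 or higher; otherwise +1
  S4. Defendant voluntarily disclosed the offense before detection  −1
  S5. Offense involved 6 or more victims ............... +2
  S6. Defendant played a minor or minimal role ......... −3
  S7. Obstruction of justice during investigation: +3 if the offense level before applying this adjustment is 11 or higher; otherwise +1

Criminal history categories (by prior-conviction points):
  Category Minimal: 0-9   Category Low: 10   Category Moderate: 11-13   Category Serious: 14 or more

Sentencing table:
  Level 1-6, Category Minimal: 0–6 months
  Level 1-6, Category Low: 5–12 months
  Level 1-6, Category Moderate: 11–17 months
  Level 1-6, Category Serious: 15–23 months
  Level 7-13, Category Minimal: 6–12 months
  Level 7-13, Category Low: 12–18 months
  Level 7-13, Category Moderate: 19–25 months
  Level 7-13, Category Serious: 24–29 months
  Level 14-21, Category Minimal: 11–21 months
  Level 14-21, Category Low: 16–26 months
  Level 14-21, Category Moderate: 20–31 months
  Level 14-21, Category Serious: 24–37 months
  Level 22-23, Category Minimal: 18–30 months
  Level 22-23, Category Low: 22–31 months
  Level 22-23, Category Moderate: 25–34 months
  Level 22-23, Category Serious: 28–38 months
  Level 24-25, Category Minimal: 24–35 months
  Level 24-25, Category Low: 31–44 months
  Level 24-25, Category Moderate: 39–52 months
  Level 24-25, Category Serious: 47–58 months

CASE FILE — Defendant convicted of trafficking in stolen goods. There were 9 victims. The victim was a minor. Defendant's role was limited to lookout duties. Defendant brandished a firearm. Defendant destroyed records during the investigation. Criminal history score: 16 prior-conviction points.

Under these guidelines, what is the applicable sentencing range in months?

Base offense level for trafficking in stolen goods: 5.
S2 applies: 5 + 4 = 9.
S3 applies (level before this adjustment is 9 < 17, so +1): 9 + 1 = 10.
S4 does not apply.
S5 applies: 10 + 2 = 12.
S6 applies: 12 − 3 = 9.
S7 applies (level before this adjustment is 9 < 11, so +1): 9 + 1 = 10.
Final offense level: 10.
Criminal history: 16 prior points → Category Serious (14+).
Level 10 falls in the 7-13 band.
Grid: Level 7-13 × Category Serious = 24-29 months.

24-29 months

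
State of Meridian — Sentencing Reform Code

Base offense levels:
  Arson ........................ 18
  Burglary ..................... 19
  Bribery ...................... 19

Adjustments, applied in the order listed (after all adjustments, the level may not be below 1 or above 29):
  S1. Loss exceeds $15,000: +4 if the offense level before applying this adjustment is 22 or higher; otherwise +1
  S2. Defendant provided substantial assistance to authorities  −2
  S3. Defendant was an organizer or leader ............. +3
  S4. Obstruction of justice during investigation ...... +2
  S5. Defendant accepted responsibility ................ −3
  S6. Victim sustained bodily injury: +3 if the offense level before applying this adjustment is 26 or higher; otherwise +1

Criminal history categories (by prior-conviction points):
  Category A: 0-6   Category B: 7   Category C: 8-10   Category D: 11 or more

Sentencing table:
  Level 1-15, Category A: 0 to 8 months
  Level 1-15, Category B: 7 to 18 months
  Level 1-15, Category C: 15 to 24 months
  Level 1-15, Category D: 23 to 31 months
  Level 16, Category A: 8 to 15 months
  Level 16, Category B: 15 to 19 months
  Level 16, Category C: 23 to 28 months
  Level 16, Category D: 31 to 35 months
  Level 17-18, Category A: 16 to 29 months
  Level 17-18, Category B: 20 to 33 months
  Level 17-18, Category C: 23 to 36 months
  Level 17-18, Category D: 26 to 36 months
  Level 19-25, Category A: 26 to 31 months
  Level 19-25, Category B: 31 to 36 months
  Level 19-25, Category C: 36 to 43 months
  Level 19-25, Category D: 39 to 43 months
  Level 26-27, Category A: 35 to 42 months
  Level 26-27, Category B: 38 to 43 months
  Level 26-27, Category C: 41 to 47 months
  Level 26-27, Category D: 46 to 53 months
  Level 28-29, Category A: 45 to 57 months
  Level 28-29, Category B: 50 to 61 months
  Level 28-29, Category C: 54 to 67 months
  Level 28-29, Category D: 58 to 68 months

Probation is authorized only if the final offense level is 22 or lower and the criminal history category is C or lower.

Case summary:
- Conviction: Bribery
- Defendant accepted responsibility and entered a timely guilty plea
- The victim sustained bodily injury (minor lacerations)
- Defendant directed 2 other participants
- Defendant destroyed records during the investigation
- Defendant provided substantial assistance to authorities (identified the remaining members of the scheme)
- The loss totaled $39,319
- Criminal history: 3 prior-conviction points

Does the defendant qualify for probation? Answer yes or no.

Yes

Base offense level for bribery: 19.
S1 applies (level before this adjustment is 19 < 22, so +1): 19 + 1 = 20.
S2 applies: 20 − 2 = 18.
S3 applies: 18 + 3 = 21.
S4 applies: 21 + 2 = 23.
S5 applies: 23 − 3 = 20.
S6 applies (level before this adjustment is 20 < 26, so +1): 20 + 1 = 21.
Final offense level: 21.
Criminal history: 3 prior points → Category A (0-6).
Level 21 falls in the 19-25 band.
Grid: Level 19-25 × Category A = 26-31 months.
Probation check: level 21 ≤ 22 and category A ≤ C → eligible.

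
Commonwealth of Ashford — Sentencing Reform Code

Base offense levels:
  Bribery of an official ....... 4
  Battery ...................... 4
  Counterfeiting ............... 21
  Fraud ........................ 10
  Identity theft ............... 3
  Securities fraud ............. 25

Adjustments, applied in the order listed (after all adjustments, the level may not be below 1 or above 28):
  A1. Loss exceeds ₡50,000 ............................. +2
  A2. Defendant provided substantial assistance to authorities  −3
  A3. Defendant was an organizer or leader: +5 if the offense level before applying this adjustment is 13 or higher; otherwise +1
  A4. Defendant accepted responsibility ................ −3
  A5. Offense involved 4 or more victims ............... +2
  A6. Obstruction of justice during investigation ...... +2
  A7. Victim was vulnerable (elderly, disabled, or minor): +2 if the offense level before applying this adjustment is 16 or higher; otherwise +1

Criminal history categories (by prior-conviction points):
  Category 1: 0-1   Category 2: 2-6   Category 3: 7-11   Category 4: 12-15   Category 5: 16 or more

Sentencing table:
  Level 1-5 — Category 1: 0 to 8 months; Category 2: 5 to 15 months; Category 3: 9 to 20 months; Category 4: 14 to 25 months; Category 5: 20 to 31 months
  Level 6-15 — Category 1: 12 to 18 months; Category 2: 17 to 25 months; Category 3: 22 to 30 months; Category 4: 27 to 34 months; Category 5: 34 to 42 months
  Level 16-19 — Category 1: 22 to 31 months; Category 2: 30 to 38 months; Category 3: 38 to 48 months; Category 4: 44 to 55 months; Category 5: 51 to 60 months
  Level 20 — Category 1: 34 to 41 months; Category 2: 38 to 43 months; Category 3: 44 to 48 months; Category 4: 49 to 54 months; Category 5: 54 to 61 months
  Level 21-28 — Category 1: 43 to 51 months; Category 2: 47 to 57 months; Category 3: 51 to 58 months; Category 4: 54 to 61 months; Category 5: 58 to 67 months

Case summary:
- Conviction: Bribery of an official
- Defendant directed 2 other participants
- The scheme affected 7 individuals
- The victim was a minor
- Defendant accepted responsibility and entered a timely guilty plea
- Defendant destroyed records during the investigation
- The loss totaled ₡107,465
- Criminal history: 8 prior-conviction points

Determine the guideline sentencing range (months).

Base offense level for bribery of an official: 4.
A1 applies: 4 + 2 = 6.
A2 does not apply.
A3 applies (level before this adjustment is 6 < 13, so +1): 6 + 1 = 7.
A4 applies: 7 − 3 = 4.
A5 applies: 4 + 2 = 6.
A6 applies: 6 + 2 = 8.
A7 applies (level before this adjustment is 8 < 16, so +1): 8 + 1 = 9.
Final offense level: 9.
Criminal history: 8 prior points → Category 3 (7-11).
Level 9 falls in the 6-15 band.
Grid: Level 6-15 × Category 3 = 22-30 months.

22-30 months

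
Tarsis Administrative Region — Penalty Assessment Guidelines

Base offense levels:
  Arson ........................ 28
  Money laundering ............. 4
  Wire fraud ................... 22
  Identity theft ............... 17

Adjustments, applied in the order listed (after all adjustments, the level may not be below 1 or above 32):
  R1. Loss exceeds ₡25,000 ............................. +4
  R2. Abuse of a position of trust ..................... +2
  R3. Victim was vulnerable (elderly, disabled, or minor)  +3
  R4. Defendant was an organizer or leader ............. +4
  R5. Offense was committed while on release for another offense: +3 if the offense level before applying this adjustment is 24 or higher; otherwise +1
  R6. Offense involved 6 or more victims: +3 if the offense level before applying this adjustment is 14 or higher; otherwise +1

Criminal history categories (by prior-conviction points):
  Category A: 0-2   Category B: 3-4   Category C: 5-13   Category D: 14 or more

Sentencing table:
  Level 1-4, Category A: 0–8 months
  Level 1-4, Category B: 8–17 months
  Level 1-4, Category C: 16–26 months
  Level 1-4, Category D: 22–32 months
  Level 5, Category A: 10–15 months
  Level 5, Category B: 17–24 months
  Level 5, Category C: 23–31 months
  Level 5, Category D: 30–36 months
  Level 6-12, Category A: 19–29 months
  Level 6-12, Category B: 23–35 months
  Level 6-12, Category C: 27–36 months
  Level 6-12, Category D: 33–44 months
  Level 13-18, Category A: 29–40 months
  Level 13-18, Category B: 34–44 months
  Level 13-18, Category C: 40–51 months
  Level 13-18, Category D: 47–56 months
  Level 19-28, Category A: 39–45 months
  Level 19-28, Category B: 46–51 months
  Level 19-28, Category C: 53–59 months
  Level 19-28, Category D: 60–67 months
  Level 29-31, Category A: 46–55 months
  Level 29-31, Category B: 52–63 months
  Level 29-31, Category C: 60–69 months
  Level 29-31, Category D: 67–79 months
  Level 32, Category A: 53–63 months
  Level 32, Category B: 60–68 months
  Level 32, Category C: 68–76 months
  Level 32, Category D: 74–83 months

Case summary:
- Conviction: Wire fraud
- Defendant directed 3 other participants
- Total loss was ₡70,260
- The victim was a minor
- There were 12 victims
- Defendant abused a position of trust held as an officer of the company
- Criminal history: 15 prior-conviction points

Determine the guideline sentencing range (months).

Base offense level for wire fraud: 22.
R1 applies: 22 + 4 = 26.
R2 applies: 26 + 2 = 28.
R3 applies: 28 + 3 = 31.
R4 applies: 31 + 4 = 35.
R5 does not apply.
R6 applies (level before this adjustment is 35 ≥ 14, so +3): 35 + 3 = 38.
Level 38 exceeds the maximum of 32; capped at 32.
Final offense level: 32.
Criminal history: 15 prior points → Category D (14+).
Level 32 falls in the 32 band.
Grid: Level 32 × Category D = 74-83 months.

74-83 months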